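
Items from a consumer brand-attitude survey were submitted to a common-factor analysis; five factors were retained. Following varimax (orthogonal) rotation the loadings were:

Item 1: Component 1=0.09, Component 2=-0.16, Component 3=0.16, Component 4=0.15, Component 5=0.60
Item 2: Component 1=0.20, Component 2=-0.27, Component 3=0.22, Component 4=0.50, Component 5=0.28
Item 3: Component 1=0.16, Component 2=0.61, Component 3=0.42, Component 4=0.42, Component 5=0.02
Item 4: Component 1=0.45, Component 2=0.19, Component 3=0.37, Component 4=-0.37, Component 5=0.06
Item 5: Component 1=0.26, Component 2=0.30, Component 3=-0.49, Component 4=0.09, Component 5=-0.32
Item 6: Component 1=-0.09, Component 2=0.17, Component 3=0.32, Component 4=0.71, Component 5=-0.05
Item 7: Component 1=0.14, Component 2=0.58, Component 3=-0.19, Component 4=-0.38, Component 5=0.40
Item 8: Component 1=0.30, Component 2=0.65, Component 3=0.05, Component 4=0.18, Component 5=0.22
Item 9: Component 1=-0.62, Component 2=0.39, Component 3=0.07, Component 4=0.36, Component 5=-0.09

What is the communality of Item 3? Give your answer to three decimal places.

h² = 0.16² + 0.61² + 0.42² + 0.42² + 0.02² = 0.0256 + 0.3721 + 0.1764 + 0.1764 + 0.0004 = 0.7509

0.751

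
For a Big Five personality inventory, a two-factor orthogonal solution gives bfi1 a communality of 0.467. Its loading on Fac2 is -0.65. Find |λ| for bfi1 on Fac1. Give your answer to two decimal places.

0.21

Under orthogonal rotation h² = Σλ², so λ_Fac1² = h² − (0.4225) = 0.467 − 0.4225 = 0.0445.
|λ| = √0.0445 = 0.2110.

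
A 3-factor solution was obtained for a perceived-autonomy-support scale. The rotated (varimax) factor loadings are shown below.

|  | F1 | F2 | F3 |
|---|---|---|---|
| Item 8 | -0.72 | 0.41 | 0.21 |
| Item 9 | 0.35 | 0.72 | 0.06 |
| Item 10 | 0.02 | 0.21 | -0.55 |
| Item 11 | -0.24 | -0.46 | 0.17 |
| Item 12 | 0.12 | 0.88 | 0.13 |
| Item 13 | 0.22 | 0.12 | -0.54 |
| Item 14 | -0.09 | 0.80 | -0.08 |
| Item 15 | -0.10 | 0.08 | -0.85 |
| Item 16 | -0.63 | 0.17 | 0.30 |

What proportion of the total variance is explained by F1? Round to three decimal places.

0.131

SS loadings for F1 = (-0.72)² + 0.35² + 0.02² + (-0.24)² + 0.12² + 0.22² + (-0.09)² + (-0.10)² + (-0.63)² = 1.1767
Proportion of variance = 1.1767 / 9 = 0.1307.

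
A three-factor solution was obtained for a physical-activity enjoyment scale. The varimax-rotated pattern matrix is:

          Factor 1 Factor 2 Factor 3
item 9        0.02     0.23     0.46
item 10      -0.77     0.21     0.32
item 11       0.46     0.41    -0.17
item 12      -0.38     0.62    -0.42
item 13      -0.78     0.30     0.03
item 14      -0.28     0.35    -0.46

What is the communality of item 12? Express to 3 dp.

h² = (-0.38)² + 0.62² + (-0.42)² = 0.1444 + 0.3844 + 0.1764 = 0.7052

0.705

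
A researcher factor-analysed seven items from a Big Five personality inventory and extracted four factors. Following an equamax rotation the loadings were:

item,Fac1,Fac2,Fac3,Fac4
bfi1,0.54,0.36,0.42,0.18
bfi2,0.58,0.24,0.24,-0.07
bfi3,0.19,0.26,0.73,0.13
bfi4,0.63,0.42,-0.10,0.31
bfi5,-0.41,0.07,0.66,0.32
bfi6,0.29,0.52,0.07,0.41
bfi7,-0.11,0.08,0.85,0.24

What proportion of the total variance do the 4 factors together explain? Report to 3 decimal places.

SS loadings by factor: 1.3253, 0.7129, 1.9399, 0.4784; total = 4.4565.
Total variance with 7 standardized items is 7, so the solution explains 4.4565/7 = 0.6366.

0.637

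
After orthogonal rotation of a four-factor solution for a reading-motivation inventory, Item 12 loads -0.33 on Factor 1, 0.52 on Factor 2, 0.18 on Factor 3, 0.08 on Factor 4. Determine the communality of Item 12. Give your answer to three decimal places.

0.418

h² = (-0.33)² + 0.52² + 0.18² + 0.08² = 0.1089 + 0.2704 + 0.0324 + 0.0064 = 0.4181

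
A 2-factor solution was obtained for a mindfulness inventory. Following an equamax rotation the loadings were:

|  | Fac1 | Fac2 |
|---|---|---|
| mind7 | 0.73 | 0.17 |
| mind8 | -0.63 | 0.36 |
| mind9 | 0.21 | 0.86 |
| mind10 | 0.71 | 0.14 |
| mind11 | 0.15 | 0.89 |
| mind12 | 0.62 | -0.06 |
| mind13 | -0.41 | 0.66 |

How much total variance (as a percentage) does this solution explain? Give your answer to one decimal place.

Communalities: 0.5618, 0.5265, 0.7837, 0.5237, 0.8146, 0.3880, 0.6037; Σh² = 4.2020.
Total variance with 7 standardized items is 7, so the solution explains 4.2020/7 = 0.6003 = 60.03%.

60.0%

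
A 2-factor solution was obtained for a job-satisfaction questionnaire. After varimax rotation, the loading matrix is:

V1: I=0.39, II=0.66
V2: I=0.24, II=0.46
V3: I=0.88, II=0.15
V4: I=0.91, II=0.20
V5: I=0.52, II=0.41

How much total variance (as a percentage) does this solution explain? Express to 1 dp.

SS loadings by factor: 2.0826, 0.8778; total = 2.9604.
Total variance with 5 standardized items is 5, so the solution explains 2.9604/5 = 0.5921 = 59.21%.

59.2%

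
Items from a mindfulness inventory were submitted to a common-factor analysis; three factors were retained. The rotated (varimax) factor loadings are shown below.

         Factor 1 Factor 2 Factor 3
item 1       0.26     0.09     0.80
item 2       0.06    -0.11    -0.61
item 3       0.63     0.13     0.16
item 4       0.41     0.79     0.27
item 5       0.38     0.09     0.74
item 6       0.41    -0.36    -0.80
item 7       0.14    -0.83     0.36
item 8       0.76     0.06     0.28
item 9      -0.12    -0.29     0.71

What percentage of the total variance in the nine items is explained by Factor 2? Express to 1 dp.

SS loadings for Factor 2 = 0.09² + (-0.11)² + 0.13² + 0.79² + 0.09² + (-0.36)² + (-0.83)² + 0.06² + (-0.29)² = 1.5755
With 9 standardized items, total variance = 9. Proportion = 1.5755/9 = 0.1751 → 17.51%.

17.5%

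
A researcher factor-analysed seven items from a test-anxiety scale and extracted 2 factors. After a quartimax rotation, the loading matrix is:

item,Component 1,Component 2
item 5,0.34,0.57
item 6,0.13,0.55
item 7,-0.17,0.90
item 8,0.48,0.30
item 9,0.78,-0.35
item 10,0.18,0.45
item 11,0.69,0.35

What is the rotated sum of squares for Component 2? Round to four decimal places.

SS loadings for Component 2 = 0.57² + 0.55² + 0.90² + 0.30² + (-0.35)² + 0.45² + 0.35² = 0.3249 + 0.3025 + 0.8100 + 0.0900 + 0.1225 + 0.2025 + 0.1225 = 1.9749

1.9749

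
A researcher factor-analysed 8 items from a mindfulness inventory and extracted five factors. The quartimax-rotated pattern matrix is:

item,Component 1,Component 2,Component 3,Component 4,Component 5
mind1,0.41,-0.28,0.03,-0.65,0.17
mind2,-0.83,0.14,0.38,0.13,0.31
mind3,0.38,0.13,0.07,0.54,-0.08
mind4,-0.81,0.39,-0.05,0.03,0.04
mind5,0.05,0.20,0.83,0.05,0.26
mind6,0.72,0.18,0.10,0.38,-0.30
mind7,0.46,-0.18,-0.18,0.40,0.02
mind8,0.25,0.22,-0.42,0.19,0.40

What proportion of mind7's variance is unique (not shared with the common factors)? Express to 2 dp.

h² = 0.46² + (-0.18)² + (-0.18)² + 0.40² + 0.02² = 0.2116 + 0.0324 + 0.0324 + 0.1600 + 0.0004 = 0.4368
Uniqueness u² = 1 − h² = 1 − 0.4368 = 0.5632

0.56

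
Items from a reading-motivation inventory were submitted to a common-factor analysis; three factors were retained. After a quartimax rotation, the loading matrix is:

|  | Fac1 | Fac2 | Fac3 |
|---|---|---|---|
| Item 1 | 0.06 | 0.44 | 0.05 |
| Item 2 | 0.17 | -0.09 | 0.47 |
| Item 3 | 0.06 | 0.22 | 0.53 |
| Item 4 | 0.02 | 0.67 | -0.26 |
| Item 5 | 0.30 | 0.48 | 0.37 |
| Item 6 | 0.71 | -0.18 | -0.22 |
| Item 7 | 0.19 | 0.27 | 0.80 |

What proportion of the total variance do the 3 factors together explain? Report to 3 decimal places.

0.443

SS loadings by factor: 0.6667, 1.0347, 1.3972; total = 3.0986.
Total variance with 7 standardized items is 7, so the solution explains 3.0986/7 = 0.4427.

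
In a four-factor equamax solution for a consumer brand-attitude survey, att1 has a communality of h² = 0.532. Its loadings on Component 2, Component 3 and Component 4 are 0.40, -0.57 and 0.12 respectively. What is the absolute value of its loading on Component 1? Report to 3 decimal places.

0.181

Under orthogonal rotation h² = Σλ², so λ_Component 1² = h² − (0.4993) = 0.532 − 0.4993 = 0.0327.
|λ| = √0.0327 = 0.1808.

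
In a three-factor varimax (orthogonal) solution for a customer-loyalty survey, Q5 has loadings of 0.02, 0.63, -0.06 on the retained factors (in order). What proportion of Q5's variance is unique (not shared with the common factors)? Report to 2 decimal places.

0.60

h² = 0.02² + 0.63² + (-0.06)² = 0.0004 + 0.3969 + 0.0036 = 0.4009
Uniqueness u² = 1 − h² = 1 − 0.4009 = 0.5991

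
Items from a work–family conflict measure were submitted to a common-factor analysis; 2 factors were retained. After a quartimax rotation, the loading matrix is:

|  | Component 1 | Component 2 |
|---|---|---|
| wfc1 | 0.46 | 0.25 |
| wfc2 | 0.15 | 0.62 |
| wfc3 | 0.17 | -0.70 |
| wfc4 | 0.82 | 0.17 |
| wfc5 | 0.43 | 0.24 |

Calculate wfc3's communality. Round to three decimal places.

h² = 0.17² + (-0.70)² = 0.0289 + 0.4900 = 0.5189

0.519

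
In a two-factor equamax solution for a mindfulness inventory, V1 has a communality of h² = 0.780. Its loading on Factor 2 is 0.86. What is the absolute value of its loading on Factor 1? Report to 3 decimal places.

Under orthogonal rotation h² = Σλ², so λ_Factor 1² = h² − (0.7396) = 0.780 − 0.7396 = 0.0404.
|λ| = √0.0404 = 0.2010.

0.201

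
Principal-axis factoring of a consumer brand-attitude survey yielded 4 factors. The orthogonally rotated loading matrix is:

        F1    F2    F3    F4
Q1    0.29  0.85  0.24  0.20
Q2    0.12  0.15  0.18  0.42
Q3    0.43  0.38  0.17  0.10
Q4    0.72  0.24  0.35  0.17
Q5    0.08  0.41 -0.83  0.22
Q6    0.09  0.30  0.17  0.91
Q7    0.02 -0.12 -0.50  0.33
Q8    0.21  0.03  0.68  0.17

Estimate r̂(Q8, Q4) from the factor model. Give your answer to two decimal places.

0.43

r̂ = Σ λ_i·λ_j across factors = (0.21)(0.72) + (0.03)(0.24) + (0.68)(0.35) + (0.17)(0.17)
  = +0.1512 +0.0072 +0.2380 +0.0289 = 0.4253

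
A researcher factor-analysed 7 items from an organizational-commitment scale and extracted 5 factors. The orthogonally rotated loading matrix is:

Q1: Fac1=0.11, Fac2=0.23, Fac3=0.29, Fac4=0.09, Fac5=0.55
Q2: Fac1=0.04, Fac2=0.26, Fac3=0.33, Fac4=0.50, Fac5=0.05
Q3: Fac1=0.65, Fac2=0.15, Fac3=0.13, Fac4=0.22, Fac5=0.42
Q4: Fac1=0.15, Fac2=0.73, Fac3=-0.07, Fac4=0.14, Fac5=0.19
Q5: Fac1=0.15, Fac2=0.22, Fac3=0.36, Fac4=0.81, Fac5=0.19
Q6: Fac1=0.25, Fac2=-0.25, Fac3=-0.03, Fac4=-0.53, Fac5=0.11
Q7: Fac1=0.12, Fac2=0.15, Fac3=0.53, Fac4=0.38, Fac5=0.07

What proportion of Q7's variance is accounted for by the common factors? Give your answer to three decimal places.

0.467

h² = 0.12² + 0.15² + 0.53² + 0.38² + 0.07² = 0.0144 + 0.0225 + 0.2809 + 0.1444 + 0.0049 = 0.4671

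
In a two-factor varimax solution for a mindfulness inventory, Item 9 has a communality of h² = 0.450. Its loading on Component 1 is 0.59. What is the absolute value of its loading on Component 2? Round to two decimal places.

Under orthogonal rotation h² = Σλ², so λ_Component 2² = h² − (0.3481) = 0.450 − 0.3481 = 0.1019.
|λ| = √0.1019 = 0.3192.

0.32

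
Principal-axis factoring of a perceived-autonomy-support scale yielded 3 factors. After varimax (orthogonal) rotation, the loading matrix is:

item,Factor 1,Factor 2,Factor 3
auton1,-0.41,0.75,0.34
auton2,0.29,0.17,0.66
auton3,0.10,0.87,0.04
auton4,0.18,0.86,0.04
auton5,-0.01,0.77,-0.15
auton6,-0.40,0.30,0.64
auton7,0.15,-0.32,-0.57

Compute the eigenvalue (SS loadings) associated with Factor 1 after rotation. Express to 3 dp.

SS loadings for Factor 1 = (-0.41)² + 0.29² + 0.10² + 0.18² + (-0.01)² + (-0.40)² + 0.15² = 0.1681 + 0.0841 + 0.0100 + 0.0324 + 0.0001 + 0.1600 + 0.0225 = 0.4772

0.477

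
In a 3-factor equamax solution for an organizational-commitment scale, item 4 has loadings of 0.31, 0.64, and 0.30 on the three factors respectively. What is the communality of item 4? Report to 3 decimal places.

h² = 0.31² + 0.64² + 0.30² = 0.0961 + 0.4096 + 0.0900 = 0.5957

0.596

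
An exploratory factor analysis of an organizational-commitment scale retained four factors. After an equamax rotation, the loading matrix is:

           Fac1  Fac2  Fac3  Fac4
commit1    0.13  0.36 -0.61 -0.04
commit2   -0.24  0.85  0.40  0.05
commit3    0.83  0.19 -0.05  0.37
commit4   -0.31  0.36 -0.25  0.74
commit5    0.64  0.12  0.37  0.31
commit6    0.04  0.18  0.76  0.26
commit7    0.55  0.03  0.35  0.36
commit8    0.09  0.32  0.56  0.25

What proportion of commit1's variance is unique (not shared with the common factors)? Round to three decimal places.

0.480

h² = 0.13² + 0.36² + (-0.61)² + (-0.04)² = 0.0169 + 0.1296 + 0.3721 + 0.0016 = 0.5202
Uniqueness u² = 1 − h² = 1 − 0.5202 = 0.4798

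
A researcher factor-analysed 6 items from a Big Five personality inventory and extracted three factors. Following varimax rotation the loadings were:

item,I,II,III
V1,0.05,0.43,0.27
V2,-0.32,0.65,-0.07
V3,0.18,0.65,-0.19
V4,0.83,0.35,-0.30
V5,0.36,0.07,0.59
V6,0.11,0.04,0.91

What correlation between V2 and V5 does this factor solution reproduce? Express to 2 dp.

-0.11

r̂ = Σ λ_i·λ_j across factors = (-0.32)(0.36) + (0.65)(0.07) + (-0.07)(0.59)
  = -0.1152 +0.0455 -0.0413 = -0.1110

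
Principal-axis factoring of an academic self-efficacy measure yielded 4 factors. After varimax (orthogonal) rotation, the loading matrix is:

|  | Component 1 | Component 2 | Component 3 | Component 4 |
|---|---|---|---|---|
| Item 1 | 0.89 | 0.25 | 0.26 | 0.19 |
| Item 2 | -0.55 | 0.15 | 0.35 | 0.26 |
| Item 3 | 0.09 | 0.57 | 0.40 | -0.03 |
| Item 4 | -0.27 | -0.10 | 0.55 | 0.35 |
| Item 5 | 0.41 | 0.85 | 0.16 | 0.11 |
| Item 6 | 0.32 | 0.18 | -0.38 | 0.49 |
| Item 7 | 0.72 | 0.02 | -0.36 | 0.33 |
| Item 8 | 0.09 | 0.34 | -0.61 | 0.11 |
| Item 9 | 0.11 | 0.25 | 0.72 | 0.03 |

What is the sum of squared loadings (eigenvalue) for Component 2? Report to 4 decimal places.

SS loadings for Component 2 = 0.25² + 0.15² + 0.57² + (-0.10)² + 0.85² + 0.18² + 0.02² + 0.34² + 0.25² = 0.0625 + 0.0225 + 0.3249 + 0.0100 + 0.7225 + 0.0324 + 0.0004 + 0.1156 + 0.0625 = 1.3533

1.3533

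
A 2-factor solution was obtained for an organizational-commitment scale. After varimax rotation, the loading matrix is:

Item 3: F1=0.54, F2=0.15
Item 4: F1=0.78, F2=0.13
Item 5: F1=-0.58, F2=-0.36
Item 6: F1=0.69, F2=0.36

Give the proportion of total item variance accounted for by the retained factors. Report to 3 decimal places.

Communalities: 0.3141, 0.6253, 0.4660, 0.6057; Σh² = 2.0111.
Total variance with 4 standardized items is 4, so the solution explains 2.0111/4 = 0.5028.

0.503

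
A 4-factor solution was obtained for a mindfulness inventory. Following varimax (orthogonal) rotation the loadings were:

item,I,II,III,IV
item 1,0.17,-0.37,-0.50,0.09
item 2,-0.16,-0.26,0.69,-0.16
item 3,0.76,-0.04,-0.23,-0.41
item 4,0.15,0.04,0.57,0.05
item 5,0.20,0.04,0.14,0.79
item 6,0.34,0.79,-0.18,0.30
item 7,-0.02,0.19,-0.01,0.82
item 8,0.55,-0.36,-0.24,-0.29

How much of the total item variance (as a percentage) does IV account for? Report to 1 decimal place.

SS loadings for IV = 0.09² + (-0.16)² + (-0.41)² + 0.05² + 0.79² + 0.30² + 0.82² + (-0.29)² = 1.6749
With 8 standardized items, total variance = 8. Proportion = 1.6749/8 = 0.2094 → 20.94%.

20.9%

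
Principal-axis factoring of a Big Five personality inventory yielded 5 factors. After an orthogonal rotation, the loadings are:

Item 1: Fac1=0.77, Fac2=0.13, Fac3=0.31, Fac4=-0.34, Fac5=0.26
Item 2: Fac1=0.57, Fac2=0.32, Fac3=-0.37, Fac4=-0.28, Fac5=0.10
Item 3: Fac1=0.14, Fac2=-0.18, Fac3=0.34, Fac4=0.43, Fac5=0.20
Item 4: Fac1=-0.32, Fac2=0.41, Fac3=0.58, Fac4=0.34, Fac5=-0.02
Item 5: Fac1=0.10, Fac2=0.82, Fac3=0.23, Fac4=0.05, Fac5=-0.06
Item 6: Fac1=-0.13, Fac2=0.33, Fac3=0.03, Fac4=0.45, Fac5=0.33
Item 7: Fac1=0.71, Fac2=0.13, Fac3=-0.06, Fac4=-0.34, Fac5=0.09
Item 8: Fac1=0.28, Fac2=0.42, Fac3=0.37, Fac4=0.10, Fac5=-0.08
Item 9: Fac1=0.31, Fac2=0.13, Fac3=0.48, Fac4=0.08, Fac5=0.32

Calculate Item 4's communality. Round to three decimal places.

h² = (-0.32)² + 0.41² + 0.58² + 0.34² + (-0.02)² = 0.1024 + 0.1681 + 0.3364 + 0.1156 + 0.0004 = 0.7229

0.723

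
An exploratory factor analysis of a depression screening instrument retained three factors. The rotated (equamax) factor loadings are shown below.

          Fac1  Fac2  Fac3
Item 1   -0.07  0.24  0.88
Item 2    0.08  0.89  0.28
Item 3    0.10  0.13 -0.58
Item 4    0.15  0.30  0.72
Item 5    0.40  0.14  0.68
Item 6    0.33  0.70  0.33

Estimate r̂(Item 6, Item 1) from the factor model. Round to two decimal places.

0.44

r̂ = Σ λ_i·λ_j across factors = (0.33)(-0.07) + (0.70)(0.24) + (0.33)(0.88)
  = -0.0231 +0.1680 +0.2904 = 0.4353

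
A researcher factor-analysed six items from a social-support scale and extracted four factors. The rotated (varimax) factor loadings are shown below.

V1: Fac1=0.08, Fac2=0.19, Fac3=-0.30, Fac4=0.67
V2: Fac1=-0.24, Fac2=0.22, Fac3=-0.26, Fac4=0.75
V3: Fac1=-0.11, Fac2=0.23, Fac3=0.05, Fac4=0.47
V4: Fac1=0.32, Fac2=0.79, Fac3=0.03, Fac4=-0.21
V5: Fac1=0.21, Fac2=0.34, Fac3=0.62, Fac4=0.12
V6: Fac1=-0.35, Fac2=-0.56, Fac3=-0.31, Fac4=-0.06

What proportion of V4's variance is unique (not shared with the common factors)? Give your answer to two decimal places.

h² = 0.32² + 0.79² + 0.03² + (-0.21)² = 0.1024 + 0.6241 + 0.0009 + 0.0441 = 0.7715
Uniqueness u² = 1 − h² = 1 − 0.7715 = 0.2285

0.23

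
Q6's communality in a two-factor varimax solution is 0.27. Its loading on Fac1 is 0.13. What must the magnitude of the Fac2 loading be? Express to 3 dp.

0.503

Under orthogonal rotation h² = Σλ², so λ_Fac2² = h² − (0.0169) = 0.27 − 0.0169 = 0.2531.
|λ| = √0.2531 = 0.5031.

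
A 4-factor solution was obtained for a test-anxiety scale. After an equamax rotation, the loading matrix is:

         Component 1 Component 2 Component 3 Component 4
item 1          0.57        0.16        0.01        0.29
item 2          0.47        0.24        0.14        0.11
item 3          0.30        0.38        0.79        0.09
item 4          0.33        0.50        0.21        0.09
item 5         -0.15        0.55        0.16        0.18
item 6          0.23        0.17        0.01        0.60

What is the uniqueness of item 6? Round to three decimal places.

h² = 0.23² + 0.17² + 0.01² + 0.60² = 0.0529 + 0.0289 + 0.0001 + 0.3600 = 0.4419
Uniqueness u² = 1 − h² = 1 − 0.4419 = 0.5581

0.558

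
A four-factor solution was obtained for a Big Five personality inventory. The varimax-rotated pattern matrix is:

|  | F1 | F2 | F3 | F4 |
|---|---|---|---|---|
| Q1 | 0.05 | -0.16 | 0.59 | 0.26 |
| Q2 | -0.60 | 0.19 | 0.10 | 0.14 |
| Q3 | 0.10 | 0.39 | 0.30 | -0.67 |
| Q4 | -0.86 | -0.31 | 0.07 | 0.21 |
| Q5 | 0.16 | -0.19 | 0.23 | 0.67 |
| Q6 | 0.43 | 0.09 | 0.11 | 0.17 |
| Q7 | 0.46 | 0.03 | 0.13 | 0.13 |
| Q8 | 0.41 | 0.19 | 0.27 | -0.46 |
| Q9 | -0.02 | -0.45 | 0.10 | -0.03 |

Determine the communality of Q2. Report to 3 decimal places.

h² = (-0.60)² + 0.19² + 0.10² + 0.14² = 0.3600 + 0.0361 + 0.0100 + 0.0196 = 0.4257

0.426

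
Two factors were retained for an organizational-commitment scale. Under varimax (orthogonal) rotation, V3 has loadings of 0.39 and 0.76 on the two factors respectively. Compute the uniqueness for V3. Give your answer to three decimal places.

h² = 0.39² + 0.76² = 0.1521 + 0.5776 = 0.7297
Uniqueness u² = 1 − h² = 1 − 0.7297 = 0.2703

0.270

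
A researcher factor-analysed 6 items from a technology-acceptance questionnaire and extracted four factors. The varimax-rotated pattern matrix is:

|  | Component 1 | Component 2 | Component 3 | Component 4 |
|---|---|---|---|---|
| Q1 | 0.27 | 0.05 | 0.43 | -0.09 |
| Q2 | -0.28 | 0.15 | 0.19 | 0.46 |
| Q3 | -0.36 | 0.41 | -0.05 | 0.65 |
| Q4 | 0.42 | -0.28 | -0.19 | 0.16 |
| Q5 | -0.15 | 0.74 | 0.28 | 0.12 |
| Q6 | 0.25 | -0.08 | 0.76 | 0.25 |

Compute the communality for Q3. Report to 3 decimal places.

0.723

h² = (-0.36)² + 0.41² + (-0.05)² + 0.65² = 0.1296 + 0.1681 + 0.0025 + 0.4225 = 0.7227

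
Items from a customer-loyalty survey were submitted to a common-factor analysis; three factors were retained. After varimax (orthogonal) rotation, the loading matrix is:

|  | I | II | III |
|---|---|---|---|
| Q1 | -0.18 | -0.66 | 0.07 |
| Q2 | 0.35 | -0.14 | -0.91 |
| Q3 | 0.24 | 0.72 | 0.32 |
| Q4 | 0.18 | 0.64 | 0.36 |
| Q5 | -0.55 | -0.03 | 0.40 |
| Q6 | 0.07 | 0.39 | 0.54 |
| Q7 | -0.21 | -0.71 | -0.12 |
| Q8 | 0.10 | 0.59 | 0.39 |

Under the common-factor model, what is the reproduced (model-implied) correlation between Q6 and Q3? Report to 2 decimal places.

r̂ = Σ λ_i·λ_j across factors = (0.07)(0.24) + (0.39)(0.72) + (0.54)(0.32)
  = +0.0168 +0.2808 +0.1728 = 0.4704

0.47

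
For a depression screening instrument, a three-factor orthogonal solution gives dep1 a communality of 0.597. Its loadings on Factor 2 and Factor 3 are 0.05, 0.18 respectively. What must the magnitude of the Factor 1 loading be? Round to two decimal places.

0.75

Under orthogonal rotation h² = Σλ², so λ_Factor 1² = h² − (0.0349) = 0.597 − 0.0349 = 0.5621.
|λ| = √0.5621 = 0.7497.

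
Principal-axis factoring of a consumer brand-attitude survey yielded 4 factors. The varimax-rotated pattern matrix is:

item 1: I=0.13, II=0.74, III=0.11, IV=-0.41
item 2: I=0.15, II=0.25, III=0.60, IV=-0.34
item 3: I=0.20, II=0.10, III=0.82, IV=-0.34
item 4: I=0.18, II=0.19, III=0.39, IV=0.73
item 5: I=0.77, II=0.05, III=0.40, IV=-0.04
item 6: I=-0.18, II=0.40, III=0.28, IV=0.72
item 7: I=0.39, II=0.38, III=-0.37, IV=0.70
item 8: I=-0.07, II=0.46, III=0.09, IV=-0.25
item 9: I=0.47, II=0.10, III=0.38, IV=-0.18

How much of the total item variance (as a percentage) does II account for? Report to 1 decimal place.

13.2%

SS loadings for II = 0.74² + 0.25² + 0.10² + 0.19² + 0.05² + 0.40² + 0.38² + 0.46² + 0.10² = 1.1847
With 9 standardized items, total variance = 9. Proportion = 1.1847/9 = 0.1316 → 13.16%.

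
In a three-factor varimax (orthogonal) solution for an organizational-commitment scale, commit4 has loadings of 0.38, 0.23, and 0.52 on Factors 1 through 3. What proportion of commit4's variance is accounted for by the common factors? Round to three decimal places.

0.468

h² = 0.38² + 0.23² + 0.52² = 0.1444 + 0.0529 + 0.2704 = 0.4677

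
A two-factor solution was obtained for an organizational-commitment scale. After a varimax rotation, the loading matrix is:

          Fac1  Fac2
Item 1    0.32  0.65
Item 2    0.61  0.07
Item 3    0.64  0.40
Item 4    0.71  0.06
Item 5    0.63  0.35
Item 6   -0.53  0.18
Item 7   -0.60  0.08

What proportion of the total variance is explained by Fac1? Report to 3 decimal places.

0.347

SS loadings for Fac1 = 0.32² + 0.61² + 0.64² + 0.71² + 0.63² + (-0.53)² + (-0.60)² = 2.4260
Proportion of variance = 2.4260 / 7 = 0.3466.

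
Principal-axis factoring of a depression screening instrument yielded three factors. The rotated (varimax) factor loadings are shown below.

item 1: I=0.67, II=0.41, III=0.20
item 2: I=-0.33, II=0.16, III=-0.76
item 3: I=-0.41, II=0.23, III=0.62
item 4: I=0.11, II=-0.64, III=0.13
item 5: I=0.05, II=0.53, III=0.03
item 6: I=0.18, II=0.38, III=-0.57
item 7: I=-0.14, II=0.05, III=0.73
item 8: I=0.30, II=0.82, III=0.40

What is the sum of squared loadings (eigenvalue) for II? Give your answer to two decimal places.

SS loadings for II = 0.41² + 0.16² + 0.23² + (-0.64)² + 0.53² + 0.38² + 0.05² + 0.82² = 0.1681 + 0.0256 + 0.0529 + 0.4096 + 0.2809 + 0.1444 + 0.0025 + 0.6724 = 1.7564

1.76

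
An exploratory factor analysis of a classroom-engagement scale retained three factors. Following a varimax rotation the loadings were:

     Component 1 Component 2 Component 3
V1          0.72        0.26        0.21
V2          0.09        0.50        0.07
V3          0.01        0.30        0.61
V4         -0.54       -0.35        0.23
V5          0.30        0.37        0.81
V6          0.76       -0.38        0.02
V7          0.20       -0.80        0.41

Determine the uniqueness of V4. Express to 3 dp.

0.533

h² = (-0.54)² + (-0.35)² + 0.23² = 0.2916 + 0.1225 + 0.0529 = 0.4670
Uniqueness u² = 1 − h² = 1 − 0.4670 = 0.5330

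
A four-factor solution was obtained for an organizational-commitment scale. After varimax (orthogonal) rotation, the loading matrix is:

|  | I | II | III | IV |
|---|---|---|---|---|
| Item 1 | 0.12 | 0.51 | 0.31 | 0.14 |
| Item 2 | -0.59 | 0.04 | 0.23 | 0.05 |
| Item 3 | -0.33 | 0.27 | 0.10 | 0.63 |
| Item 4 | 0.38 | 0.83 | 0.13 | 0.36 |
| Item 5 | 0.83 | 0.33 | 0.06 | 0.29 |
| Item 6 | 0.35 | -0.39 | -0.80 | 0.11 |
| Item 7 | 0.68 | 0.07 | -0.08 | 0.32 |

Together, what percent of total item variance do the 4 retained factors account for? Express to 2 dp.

67.89%

SS loadings by factor: 1.8896, 1.2894, 0.8259, 0.7472; total = 4.7521.
Total variance with 7 standardized items is 7, so the solution explains 4.7521/7 = 0.6789 = 67.89%.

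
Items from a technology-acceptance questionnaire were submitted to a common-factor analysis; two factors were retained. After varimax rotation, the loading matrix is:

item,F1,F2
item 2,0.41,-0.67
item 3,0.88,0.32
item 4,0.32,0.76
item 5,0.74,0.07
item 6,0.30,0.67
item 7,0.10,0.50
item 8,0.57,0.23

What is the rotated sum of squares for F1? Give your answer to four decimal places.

2.0174

SS loadings for F1 = 0.41² + 0.88² + 0.32² + 0.74² + 0.30² + 0.10² + 0.57² = 0.1681 + 0.7744 + 0.1024 + 0.5476 + 0.0900 + 0.0100 + 0.3249 = 2.0174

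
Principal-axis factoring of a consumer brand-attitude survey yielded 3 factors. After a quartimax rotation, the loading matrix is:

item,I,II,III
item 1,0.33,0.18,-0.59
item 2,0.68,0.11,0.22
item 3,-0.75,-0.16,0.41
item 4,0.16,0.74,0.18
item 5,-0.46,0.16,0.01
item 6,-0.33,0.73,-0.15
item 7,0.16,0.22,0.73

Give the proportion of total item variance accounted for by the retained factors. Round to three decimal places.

0.555

SS loadings by factor: 1.5055, 1.2246, 1.1525; total = 3.8826.
Total variance with 7 standardized items is 7, so the solution explains 3.8826/7 = 0.5547.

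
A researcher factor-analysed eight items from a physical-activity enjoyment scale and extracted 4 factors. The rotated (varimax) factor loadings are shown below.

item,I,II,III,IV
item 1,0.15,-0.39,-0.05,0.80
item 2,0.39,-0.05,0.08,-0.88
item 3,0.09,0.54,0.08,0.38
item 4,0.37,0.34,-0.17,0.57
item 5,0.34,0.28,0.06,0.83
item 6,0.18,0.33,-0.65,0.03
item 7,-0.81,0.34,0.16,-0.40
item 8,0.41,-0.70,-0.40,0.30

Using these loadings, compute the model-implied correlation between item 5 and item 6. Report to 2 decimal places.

r̂ = Σ λ_i·λ_j across factors = (0.34)(0.18) + (0.28)(0.33) + (0.06)(-0.65) + (0.83)(0.03)
  = +0.0612 +0.0924 -0.0390 +0.0249 = 0.1395

0.14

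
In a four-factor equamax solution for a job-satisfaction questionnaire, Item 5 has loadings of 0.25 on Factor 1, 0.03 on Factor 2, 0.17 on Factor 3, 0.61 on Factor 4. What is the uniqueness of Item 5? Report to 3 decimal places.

0.536

h² = 0.25² + 0.03² + 0.17² + 0.61² = 0.0625 + 0.0009 + 0.0289 + 0.3721 = 0.4644
Uniqueness u² = 1 − h² = 1 − 0.4644 = 0.5356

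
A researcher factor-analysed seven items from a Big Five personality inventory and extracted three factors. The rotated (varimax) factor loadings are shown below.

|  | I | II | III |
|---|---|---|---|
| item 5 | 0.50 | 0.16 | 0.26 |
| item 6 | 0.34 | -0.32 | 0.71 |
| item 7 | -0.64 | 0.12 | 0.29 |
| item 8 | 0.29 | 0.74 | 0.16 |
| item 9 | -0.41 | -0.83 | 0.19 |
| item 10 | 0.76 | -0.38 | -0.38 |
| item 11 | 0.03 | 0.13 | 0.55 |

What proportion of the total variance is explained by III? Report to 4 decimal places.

0.1663

SS loadings for III = 0.26² + 0.71² + 0.29² + 0.16² + 0.19² + (-0.38)² + 0.55² = 1.1644
Proportion of variance = 1.1644 / 7 = 0.1663.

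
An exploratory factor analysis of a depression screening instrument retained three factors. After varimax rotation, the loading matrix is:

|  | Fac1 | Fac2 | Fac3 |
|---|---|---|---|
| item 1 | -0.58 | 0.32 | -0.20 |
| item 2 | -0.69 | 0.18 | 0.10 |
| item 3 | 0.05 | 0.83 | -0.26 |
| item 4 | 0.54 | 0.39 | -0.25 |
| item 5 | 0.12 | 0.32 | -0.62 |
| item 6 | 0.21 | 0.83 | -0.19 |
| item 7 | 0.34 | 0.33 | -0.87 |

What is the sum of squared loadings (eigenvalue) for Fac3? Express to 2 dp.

SS loadings for Fac3 = (-0.20)² + 0.10² + (-0.26)² + (-0.25)² + (-0.62)² + (-0.19)² + (-0.87)² = 0.0400 + 0.0100 + 0.0676 + 0.0625 + 0.3844 + 0.0361 + 0.7569 = 1.3575

1.36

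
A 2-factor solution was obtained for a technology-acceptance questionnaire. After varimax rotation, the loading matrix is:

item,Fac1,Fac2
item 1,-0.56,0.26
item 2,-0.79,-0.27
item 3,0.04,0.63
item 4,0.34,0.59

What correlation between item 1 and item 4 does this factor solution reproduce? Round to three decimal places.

r̂ = Σ λ_i·λ_j across factors = (-0.56)(0.34) + (0.26)(0.59)
  = -0.1904 +0.1534 = -0.0370

-0.037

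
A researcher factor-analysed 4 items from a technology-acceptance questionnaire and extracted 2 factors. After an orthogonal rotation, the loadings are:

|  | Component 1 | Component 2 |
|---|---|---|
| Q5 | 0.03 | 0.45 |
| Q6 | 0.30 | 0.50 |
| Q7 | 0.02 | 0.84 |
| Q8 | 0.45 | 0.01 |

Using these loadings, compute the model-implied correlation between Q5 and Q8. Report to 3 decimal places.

0.018

r̂ = Σ λ_i·λ_j across factors = (0.03)(0.45) + (0.45)(0.01)
  = +0.0135 +0.0045 = 0.0180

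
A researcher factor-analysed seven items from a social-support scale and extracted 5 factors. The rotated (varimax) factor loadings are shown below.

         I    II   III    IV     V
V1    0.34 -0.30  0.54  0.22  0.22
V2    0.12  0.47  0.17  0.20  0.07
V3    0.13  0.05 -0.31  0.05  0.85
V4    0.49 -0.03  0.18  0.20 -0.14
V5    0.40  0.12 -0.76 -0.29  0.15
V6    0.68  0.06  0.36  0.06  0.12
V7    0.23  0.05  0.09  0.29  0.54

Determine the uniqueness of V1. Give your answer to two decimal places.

0.41

h² = 0.34² + (-0.30)² + 0.54² + 0.22² + 0.22² = 0.1156 + 0.0900 + 0.2916 + 0.0484 + 0.0484 = 0.5940
Uniqueness u² = 1 − h² = 1 − 0.5940 = 0.4060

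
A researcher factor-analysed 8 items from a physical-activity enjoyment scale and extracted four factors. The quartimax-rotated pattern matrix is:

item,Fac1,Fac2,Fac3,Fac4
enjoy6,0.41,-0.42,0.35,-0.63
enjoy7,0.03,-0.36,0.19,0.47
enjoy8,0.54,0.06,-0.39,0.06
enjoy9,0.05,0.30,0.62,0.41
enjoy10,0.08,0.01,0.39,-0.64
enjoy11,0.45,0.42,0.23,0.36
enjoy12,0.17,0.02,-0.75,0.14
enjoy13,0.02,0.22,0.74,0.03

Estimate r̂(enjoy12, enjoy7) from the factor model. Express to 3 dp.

r̂ = Σ λ_i·λ_j across factors = (0.17)(0.03) + (0.02)(-0.36) + (-0.75)(0.19) + (0.14)(0.47)
  = +0.0051 -0.0072 -0.1425 +0.0658 = -0.0788

-0.079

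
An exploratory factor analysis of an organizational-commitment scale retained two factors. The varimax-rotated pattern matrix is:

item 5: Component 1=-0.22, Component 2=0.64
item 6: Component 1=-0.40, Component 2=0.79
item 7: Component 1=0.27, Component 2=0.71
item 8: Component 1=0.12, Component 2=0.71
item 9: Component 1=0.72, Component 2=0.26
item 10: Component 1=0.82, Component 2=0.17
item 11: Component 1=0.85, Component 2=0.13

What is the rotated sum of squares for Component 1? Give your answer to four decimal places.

2.2090

SS loadings for Component 1 = (-0.22)² + (-0.40)² + 0.27² + 0.12² + 0.72² + 0.82² + 0.85² = 0.0484 + 0.1600 + 0.0729 + 0.0144 + 0.5184 + 0.6724 + 0.7225 = 2.2090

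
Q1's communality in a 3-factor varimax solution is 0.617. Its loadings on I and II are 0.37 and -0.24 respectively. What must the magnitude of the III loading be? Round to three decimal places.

0.650

Under orthogonal rotation h² = Σλ², so λ_III² = h² − (0.1945) = 0.617 − 0.1945 = 0.4225.
|λ| = √0.4225 = 0.6500.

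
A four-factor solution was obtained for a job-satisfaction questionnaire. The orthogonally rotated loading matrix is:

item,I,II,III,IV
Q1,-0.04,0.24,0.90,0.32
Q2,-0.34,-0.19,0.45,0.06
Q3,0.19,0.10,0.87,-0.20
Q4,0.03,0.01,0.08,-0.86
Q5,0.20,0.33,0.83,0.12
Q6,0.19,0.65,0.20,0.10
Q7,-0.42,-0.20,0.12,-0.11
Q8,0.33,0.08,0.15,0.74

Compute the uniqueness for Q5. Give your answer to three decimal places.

h² = 0.20² + 0.33² + 0.83² + 0.12² = 0.0400 + 0.1089 + 0.6889 + 0.0144 = 0.8522
Uniqueness u² = 1 − h² = 1 − 0.8522 = 0.1478

0.148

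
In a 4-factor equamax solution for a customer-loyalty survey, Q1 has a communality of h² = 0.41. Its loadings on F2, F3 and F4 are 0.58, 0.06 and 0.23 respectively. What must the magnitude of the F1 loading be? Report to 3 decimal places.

Under orthogonal rotation h² = Σλ², so λ_F1² = h² − (0.3929) = 0.41 − 0.3929 = 0.0171.
|λ| = √0.0171 = 0.1308.

0.131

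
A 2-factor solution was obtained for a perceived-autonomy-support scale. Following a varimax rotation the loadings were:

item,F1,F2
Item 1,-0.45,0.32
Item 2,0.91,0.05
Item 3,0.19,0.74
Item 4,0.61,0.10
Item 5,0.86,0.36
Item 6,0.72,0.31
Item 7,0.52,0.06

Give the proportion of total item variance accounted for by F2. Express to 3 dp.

SS loadings for F2 = 0.32² + 0.05² + 0.74² + 0.10² + 0.36² + 0.31² + 0.06² = 0.8918
Proportion of variance = 0.8918 / 7 = 0.1274.

0.127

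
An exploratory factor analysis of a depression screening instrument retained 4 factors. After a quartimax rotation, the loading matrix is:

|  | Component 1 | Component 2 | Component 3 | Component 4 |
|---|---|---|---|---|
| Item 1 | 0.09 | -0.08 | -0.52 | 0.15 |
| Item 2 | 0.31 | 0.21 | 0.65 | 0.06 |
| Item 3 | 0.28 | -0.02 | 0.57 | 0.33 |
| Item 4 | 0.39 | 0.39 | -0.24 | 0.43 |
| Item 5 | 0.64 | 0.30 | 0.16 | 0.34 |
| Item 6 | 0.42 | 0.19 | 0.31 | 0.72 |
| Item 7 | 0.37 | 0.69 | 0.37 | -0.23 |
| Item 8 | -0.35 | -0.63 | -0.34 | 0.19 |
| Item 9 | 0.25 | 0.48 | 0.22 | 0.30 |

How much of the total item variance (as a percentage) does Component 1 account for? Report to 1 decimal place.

13.8%

SS loadings for Component 1 = 0.09² + 0.31² + 0.28² + 0.39² + 0.64² + 0.42² + 0.37² + (-0.35)² + 0.25² = 1.2426
With 9 standardized items, total variance = 9. Proportion = 1.2426/9 = 0.1381 → 13.81%.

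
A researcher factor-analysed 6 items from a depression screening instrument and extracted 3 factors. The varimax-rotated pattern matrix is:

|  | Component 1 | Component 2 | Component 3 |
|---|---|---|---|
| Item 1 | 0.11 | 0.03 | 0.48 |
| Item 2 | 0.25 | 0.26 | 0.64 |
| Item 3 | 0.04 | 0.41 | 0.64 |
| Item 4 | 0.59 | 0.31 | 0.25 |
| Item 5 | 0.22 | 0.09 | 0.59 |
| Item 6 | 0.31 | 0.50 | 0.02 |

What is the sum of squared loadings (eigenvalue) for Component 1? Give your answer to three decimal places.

SS loadings for Component 1 = 0.11² + 0.25² + 0.04² + 0.59² + 0.22² + 0.31² = 0.0121 + 0.0625 + 0.0016 + 0.3481 + 0.0484 + 0.0961 = 0.5688

0.569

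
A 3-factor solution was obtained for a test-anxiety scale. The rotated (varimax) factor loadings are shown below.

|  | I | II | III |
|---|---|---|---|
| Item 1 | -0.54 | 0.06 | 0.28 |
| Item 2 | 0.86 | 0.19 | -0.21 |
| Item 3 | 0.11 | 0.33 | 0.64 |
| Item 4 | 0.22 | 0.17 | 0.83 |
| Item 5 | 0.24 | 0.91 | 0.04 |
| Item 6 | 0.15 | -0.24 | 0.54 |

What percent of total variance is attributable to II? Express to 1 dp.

17.7%

SS loadings for II = 0.06² + 0.19² + 0.33² + 0.17² + 0.91² + (-0.24)² = 1.0632
With 6 standardized items, total variance = 6. Proportion = 1.0632/6 = 0.1772 → 17.72%.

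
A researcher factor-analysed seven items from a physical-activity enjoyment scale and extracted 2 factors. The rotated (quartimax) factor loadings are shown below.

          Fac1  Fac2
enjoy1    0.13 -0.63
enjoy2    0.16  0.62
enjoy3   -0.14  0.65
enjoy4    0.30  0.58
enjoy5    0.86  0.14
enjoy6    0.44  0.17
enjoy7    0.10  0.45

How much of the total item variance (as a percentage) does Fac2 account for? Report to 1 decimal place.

SS loadings for Fac2 = (-0.63)² + 0.62² + 0.65² + 0.58² + 0.14² + 0.17² + 0.45² = 1.7912
With 7 standardized items, total variance = 7. Proportion = 1.7912/7 = 0.2559 → 25.59%.

25.6%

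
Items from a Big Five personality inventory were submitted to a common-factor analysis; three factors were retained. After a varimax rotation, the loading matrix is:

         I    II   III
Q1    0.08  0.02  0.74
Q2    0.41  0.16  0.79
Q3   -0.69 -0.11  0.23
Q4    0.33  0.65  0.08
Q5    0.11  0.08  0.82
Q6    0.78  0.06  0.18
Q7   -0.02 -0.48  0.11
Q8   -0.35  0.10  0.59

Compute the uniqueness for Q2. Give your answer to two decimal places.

0.18

h² = 0.41² + 0.16² + 0.79² = 0.1681 + 0.0256 + 0.6241 = 0.8178
Uniqueness u² = 1 − h² = 1 − 0.8178 = 0.1822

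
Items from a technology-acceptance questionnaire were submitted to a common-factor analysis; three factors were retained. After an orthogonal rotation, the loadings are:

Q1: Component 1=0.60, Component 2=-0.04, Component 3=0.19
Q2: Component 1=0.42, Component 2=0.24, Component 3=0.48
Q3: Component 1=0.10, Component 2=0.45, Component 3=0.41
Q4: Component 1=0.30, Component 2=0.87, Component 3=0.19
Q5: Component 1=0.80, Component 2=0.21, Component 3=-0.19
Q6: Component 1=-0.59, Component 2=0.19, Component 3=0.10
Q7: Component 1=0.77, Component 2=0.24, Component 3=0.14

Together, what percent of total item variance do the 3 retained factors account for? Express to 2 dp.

SS loadings by factor: 2.2174, 1.1564, 0.5364; total = 3.9102.
Total variance with 7 standardized items is 7, so the solution explains 3.9102/7 = 0.5586 = 55.86%.

55.86%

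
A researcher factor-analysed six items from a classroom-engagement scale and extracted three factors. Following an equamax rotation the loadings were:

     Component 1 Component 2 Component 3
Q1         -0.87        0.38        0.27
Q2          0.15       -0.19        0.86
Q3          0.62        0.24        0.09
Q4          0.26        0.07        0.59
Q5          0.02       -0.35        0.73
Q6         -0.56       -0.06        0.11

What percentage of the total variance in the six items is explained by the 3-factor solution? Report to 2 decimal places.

SS loadings by factor: 1.5454, 0.3691, 1.7137; total = 3.6282.
Total variance with 6 standardized items is 6, so the solution explains 3.6282/6 = 0.6047 = 60.47%.

60.47%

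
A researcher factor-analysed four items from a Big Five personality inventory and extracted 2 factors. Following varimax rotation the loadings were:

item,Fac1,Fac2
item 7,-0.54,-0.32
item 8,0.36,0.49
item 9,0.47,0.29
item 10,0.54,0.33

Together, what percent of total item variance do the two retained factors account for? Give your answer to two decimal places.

36.73%

SS loadings by factor: 0.9337, 0.5355; total = 1.4692.
Total variance with 4 standardized items is 4, so the solution explains 1.4692/4 = 0.3673 = 36.73%.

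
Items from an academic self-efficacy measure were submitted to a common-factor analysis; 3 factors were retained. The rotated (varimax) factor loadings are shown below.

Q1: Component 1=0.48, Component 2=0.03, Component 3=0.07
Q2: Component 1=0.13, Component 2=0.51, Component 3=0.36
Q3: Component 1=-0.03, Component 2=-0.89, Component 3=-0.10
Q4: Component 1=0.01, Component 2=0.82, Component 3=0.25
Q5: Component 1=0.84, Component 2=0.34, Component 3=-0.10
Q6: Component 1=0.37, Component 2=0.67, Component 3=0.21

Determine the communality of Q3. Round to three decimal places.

0.803

h² = (-0.03)² + (-0.89)² + (-0.10)² = 0.0009 + 0.7921 + 0.0100 = 0.8030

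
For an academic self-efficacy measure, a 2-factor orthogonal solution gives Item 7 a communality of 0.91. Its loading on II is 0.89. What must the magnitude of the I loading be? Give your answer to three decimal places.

0.343

Under orthogonal rotation h² = Σλ², so λ_I² = h² − (0.7921) = 0.91 − 0.7921 = 0.1179.
|λ| = √0.1179 = 0.3434.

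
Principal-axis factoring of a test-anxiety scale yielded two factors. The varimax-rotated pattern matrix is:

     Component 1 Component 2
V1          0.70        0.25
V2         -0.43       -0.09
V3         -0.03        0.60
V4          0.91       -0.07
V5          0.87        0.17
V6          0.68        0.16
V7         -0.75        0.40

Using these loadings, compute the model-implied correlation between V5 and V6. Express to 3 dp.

r̂ = Σ λ_i·λ_j across factors = (0.87)(0.68) + (0.17)(0.16)
  = +0.5916 +0.0272 = 0.6188

0.619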